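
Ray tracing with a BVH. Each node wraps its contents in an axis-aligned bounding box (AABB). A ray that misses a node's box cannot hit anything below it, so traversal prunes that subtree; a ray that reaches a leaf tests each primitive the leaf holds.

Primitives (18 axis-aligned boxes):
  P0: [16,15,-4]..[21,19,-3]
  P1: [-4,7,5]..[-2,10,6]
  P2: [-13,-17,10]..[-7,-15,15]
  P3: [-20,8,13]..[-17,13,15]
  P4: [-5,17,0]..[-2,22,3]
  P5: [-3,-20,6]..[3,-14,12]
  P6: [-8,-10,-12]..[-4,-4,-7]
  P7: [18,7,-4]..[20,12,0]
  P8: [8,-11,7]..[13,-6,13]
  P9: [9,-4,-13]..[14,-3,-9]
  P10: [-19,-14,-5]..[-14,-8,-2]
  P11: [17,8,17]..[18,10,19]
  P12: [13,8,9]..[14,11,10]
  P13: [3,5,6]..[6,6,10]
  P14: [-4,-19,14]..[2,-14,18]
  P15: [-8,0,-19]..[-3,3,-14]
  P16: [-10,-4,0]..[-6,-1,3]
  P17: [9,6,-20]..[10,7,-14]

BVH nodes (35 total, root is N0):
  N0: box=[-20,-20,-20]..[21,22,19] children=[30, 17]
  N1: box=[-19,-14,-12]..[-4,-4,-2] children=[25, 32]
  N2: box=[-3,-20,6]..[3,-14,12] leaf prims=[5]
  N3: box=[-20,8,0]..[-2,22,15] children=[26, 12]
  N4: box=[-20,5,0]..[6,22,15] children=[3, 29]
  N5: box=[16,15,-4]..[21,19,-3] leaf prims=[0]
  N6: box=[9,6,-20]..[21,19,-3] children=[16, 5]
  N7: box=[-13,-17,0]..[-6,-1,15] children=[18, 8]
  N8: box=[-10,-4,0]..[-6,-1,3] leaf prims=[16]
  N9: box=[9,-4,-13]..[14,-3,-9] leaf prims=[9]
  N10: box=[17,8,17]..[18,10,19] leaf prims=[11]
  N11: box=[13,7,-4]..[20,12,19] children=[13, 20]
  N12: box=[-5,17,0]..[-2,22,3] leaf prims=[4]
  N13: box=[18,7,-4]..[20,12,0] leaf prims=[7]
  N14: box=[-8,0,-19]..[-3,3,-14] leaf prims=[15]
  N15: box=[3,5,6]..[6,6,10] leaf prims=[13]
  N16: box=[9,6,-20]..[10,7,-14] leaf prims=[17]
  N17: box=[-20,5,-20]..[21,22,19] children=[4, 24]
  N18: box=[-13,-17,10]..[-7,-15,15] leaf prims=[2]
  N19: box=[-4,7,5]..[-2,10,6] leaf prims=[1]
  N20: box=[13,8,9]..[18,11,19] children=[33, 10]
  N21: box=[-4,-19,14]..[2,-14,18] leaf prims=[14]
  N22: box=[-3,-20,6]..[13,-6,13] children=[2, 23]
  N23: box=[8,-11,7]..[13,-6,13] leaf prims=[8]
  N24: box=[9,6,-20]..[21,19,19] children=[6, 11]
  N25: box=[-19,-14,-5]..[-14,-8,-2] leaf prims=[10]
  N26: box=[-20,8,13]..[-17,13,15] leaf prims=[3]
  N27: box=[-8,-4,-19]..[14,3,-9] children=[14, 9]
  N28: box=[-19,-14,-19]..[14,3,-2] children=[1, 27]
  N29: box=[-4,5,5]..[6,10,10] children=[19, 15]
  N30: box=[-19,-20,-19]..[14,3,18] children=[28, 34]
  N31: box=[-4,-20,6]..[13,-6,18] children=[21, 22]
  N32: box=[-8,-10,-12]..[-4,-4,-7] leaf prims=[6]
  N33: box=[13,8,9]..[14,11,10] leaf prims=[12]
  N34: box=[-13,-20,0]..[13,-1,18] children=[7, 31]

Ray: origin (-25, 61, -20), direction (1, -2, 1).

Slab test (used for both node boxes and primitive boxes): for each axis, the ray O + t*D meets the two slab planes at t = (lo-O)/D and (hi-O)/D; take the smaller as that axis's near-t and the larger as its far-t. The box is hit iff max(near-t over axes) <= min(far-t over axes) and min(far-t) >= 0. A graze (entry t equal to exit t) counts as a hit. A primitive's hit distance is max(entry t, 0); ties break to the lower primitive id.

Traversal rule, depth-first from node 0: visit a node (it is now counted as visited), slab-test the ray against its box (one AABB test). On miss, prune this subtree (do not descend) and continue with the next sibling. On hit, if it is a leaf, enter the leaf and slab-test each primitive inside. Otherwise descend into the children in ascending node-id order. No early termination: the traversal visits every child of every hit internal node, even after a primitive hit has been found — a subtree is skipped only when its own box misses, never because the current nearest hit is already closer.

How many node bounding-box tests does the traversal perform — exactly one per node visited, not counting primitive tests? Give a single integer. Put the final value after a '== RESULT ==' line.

Traverse from the root:
N0 x:[5,46] y:[39/2,81/2] z:[0,39] -> hit [39/2,39], descend [17, 30]
  N17 x:[5,46] y:[39/2,28] z:[0,39] -> hit [39/2,28], descend [4, 24]
    N4 x:[5,31] y:[39/2,28] z:[20,35] -> hit [20,28], descend [3, 29]
      N3 x:[5,23] y:[39/2,53/2] z:[20,35] -> hit [20,23], descend [12, 26]
        N12 x:[20,23] y:[39/2,22] z:[20,23] -> hit [20,22] leaf, test {P4@t=20}
        N26 x:[5,8] y:[24,53/2] z:[33,35] -> miss, prune
      N29 x:[21,31] y:[51/2,28] z:[25,30] -> hit [51/2,28], descend [15, 19]
        N15 x:[28,31] y:[55/2,28] z:[26,30] -> hit [28,28] leaf, test {P13@t=28}
        N19 x:[21,23] y:[51/2,27] z:[25,26] -> miss, prune
    N24 x:[34,46] y:[21,55/2] z:[0,39] -> miss, prune
  N30 x:[6,39] y:[29,81/2] z:[1,38] -> hit [29,38], descend [28, 34]
    N28 x:[6,39] y:[29,75/2] z:[1,18] -> miss, prune
    N34 x:[12,38] y:[31,81/2] z:[20,38] -> hit [31,38], descend [7, 31]
      N7 x:[12,19] y:[31,39] z:[20,35] -> miss, prune
      N31 x:[21,38] y:[67/2,81/2] z:[26,38] -> hit [67/2,38], descend [21, 22]
        N21 x:[21,27] y:[75/2,40] z:[34,38] -> miss, prune
        N22 x:[22,38] y:[67/2,81/2] z:[26,33] -> miss, prune

Summary -> nodes [0, 17, 4, 3, 12, 26, 29, 15, 19, 24, 30, 28, 34, 7, 31, 21, 22]; box-tests=17; leaf-entries=2; first=P4

== RESULT ==
17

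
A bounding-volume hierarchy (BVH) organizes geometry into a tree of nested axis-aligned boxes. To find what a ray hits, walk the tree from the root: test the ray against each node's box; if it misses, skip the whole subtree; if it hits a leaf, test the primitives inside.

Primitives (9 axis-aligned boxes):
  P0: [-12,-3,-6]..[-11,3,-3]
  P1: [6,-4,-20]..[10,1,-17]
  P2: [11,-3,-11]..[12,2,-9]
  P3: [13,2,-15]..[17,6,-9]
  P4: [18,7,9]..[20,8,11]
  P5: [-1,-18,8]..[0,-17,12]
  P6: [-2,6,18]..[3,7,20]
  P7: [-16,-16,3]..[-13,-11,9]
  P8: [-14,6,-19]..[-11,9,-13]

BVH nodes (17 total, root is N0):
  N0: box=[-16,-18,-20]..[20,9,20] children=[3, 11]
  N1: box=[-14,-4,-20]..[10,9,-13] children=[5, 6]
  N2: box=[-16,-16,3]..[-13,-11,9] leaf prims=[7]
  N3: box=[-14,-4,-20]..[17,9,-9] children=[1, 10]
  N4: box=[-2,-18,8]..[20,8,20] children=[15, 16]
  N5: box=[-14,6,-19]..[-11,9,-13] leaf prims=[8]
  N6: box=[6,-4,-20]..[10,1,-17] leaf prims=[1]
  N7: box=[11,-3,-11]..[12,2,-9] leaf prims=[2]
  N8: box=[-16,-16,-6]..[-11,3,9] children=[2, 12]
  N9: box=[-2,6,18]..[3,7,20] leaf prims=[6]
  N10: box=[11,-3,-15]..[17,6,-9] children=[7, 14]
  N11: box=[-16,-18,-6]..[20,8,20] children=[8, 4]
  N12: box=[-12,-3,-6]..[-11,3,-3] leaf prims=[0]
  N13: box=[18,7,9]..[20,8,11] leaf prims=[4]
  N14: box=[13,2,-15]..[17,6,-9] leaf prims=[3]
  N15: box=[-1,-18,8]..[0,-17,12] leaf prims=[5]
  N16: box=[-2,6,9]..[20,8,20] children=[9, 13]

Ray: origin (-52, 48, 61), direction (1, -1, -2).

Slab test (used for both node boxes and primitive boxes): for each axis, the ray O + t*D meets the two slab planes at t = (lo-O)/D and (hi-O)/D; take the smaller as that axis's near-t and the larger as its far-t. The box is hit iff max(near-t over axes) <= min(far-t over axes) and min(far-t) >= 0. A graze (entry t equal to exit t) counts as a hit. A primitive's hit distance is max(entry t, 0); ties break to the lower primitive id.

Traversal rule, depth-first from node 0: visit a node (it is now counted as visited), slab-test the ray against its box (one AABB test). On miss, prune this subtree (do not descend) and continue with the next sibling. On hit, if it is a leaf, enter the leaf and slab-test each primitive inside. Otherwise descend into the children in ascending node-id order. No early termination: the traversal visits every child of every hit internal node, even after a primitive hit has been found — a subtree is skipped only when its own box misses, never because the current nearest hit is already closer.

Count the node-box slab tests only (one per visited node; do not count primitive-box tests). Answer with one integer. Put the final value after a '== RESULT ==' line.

Traverse from the root:
N0 x:[36,72] y:[39,66] z:[41/2,81/2] -> hit [39,81/2], descend [3, 11]
  N3 x:[38,69] y:[39,52] z:[35,81/2] -> hit [39,81/2], descend [1, 10]
    N1 x:[38,62] y:[39,52] z:[37,81/2] -> hit [39,81/2], descend [5, 6]
      N5 x:[38,41] y:[39,42] z:[37,40] -> hit [39,40] leaf, test {P8@t=39}
      N6 x:[58,62] y:[47,52] z:[39,81/2] -> miss, prune
    N10 x:[63,69] y:[42,51] z:[35,38] -> miss, prune
  N11 x:[36,72] y:[40,66] z:[41/2,67/2] -> miss, prune

Summary -> nodes [0, 3, 1, 5, 6, 10, 11]; box-tests=7; leaf-entries=1; first=P8

== RESULT ==
7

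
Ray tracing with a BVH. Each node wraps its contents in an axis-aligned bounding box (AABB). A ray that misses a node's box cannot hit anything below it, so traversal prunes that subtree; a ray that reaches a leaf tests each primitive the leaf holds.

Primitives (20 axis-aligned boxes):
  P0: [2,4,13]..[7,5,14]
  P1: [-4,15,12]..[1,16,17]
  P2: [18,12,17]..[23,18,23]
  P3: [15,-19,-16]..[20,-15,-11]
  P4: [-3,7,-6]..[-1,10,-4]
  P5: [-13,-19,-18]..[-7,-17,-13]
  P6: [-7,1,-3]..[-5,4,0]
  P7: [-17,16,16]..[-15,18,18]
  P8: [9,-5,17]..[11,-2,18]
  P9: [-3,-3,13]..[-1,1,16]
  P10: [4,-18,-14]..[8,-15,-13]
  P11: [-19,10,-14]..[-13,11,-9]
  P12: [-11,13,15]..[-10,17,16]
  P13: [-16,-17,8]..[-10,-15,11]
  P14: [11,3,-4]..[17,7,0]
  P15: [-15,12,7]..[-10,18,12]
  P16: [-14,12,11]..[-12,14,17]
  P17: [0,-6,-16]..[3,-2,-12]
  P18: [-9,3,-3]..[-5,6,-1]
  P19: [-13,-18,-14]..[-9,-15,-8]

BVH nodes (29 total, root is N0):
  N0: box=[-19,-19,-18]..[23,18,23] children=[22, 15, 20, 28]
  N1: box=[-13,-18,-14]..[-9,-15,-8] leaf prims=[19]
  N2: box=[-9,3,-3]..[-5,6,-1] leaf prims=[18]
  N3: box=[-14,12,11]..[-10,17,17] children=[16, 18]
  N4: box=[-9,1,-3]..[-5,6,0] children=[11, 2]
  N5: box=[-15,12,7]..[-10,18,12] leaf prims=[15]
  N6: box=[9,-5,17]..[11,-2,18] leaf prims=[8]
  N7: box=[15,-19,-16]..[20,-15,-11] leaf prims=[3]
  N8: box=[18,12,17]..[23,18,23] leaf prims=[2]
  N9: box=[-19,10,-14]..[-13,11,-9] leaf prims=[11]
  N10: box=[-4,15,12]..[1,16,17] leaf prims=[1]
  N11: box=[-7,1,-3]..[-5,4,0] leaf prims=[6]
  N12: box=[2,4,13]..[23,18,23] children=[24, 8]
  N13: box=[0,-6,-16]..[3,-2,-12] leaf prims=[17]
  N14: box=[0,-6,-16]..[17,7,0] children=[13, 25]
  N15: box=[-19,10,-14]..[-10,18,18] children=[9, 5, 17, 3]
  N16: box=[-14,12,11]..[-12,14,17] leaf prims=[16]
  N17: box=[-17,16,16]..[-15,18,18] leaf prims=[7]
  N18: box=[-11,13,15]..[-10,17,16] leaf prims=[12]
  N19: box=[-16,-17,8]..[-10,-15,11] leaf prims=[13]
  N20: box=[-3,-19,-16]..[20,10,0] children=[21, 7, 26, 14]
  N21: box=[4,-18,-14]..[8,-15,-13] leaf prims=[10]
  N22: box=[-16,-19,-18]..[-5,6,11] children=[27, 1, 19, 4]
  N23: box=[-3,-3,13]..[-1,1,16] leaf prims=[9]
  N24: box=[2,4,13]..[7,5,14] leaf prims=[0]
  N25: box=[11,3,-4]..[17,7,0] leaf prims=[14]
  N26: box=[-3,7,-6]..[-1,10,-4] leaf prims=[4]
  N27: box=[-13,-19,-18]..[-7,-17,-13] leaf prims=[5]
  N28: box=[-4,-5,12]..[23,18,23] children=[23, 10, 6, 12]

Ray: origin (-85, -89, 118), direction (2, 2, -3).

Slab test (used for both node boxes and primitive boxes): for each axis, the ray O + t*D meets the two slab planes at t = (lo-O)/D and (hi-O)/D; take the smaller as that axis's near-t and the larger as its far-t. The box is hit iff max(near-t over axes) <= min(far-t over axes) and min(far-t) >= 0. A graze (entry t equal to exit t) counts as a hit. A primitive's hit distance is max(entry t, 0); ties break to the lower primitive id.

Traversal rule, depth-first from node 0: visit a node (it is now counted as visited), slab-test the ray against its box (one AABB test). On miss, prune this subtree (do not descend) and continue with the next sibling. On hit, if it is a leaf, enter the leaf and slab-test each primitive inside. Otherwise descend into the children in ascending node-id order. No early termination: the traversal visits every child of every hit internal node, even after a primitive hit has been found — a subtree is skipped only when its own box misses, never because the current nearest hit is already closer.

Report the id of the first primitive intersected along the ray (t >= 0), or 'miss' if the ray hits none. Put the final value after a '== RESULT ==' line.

Walk:
N0 x:[33,54] y:[35,107/2] z:[95/3,136/3] -> hit [35,136/3], descend [15, 20, 22, 28]
  N15 x:[33,75/2] y:[99/2,107/2] z:[100/3,44] -> miss, prune
  N20 x:[41,105/2] y:[35,99/2] z:[118/3,134/3] -> hit [41,134/3], descend [7, 14, 21, 26]
    N7 x:[50,105/2] y:[35,37] z:[43,134/3] -> miss, prune
    N14 x:[85/2,51] y:[83/2,48] z:[118/3,134/3] -> hit [85/2,134/3], descend [13, 25]
      N13 x:[85/2,44] y:[83/2,87/2] z:[130/3,134/3] -> hit [130/3,87/2] leaf, test {P17@t=130/3}
      N25 x:[48,51] y:[46,48] z:[118/3,122/3] -> miss, prune
    N21 x:[89/2,93/2] y:[71/2,37] z:[131/3,44] -> miss, prune
    N26 x:[41,42] y:[48,99/2] z:[122/3,124/3] -> miss, prune
  N22 x:[69/2,40] y:[35,95/2] z:[107/3,136/3] -> hit [107/3,40], descend [1, 4, 19, 27]
    N1 x:[36,38] y:[71/2,37] z:[42,44] -> miss, prune
    N4 x:[38,40] y:[45,95/2] z:[118/3,121/3] -> miss, prune
    N19 x:[69/2,75/2] y:[36,37] z:[107/3,110/3] -> hit [36,110/3] leaf, test {P13@t=36}
    N27 x:[36,39] y:[35,36] z:[131/3,136/3] -> miss, prune
  N28 x:[81/2,54] y:[42,107/2] z:[95/3,106/3] -> miss, prune

15 AABB tests over nodes [0, 15, 20, 7, 14, 13, 25, 21, 26, 22, 1, 4, 19, 27, 28]; 2 leaves entered; closest P13.

== RESULT ==
13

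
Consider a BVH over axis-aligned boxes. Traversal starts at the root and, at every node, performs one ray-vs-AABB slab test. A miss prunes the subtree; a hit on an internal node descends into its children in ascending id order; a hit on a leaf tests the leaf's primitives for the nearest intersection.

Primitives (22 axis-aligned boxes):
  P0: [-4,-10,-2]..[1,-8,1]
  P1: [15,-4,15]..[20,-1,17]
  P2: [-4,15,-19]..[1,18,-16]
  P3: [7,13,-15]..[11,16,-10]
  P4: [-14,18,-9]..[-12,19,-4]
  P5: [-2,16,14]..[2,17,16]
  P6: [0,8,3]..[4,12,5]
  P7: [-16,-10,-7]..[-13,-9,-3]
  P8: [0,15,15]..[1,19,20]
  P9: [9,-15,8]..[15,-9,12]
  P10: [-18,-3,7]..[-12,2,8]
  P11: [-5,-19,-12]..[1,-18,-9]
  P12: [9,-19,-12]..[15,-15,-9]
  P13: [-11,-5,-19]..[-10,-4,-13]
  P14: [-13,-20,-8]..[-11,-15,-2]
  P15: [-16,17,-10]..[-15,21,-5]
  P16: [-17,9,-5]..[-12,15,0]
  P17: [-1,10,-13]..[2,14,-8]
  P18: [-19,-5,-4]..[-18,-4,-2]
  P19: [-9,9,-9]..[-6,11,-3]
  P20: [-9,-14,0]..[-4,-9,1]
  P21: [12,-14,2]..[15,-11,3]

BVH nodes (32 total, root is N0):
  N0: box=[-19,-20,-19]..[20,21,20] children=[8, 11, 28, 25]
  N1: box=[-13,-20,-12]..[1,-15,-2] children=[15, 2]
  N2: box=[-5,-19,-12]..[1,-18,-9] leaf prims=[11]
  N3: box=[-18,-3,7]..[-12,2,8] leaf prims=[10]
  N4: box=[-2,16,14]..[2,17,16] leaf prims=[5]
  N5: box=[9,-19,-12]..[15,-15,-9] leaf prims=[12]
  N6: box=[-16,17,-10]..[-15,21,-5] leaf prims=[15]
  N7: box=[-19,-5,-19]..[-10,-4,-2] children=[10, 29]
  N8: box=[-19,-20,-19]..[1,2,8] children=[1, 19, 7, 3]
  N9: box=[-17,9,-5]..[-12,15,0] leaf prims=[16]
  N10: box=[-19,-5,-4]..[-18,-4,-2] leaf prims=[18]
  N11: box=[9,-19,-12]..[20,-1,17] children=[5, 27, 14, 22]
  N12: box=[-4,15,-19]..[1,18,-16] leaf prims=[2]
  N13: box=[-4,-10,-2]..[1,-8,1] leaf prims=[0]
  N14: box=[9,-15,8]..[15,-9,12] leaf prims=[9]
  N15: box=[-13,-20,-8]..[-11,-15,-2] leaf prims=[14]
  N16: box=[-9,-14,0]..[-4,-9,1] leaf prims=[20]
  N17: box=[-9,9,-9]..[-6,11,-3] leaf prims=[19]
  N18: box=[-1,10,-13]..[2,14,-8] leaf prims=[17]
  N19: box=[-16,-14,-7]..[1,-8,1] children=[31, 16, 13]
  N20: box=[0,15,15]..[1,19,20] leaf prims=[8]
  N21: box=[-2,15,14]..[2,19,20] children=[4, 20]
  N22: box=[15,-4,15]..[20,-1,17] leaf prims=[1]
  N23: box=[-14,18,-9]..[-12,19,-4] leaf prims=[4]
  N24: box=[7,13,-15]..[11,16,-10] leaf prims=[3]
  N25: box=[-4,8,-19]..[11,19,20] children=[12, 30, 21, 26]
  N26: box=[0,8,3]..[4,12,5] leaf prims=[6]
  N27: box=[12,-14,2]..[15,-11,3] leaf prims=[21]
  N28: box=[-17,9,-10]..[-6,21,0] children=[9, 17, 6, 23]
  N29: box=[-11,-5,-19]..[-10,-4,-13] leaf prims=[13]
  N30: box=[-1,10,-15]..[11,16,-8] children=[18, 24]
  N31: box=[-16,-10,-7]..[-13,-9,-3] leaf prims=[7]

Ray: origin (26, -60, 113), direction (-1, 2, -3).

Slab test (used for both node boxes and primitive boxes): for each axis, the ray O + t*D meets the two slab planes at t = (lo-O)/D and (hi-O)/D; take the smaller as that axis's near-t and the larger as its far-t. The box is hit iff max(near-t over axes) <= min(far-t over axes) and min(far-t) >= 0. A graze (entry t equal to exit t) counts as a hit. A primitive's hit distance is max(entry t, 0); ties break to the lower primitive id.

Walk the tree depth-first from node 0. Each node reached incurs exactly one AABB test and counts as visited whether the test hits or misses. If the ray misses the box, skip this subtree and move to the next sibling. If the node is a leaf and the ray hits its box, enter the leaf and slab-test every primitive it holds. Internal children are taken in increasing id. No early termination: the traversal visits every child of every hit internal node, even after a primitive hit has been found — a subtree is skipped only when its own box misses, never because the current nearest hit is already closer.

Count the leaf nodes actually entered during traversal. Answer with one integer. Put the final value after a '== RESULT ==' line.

Walk:
N0 x:[6,45] y:[20,81/2] z:[31,44] -> hit [31,81/2], descend [8, 11, 25, 28]
  N8 x:[25,45] y:[20,31] z:[35,44] -> miss, prune
  N11 x:[6,17] y:[41/2,59/2] z:[32,125/3] -> miss, prune
  N25 x:[15,30] y:[34,79/2] z:[31,44] -> miss, prune
  N28 x:[32,43] y:[69/2,81/2] z:[113/3,41] -> hit [113/3,81/2], descend [6, 9, 17, 23]
    N6 x:[41,42] y:[77/2,81/2] z:[118/3,41] -> miss, prune
    N9 x:[38,43] y:[69/2,75/2] z:[113/3,118/3] -> miss, prune
    N17 x:[32,35] y:[69/2,71/2] z:[116/3,122/3] -> miss, prune
    N23 x:[38,40] y:[39,79/2] z:[39,122/3] -> hit [39,79/2] leaf, test {P4@t=39}

Summary -> nodes [0, 8, 11, 25, 28, 6, 9, 17, 23]; box-tests=9; leaf-entries=1; first=P4

== RESULT ==
1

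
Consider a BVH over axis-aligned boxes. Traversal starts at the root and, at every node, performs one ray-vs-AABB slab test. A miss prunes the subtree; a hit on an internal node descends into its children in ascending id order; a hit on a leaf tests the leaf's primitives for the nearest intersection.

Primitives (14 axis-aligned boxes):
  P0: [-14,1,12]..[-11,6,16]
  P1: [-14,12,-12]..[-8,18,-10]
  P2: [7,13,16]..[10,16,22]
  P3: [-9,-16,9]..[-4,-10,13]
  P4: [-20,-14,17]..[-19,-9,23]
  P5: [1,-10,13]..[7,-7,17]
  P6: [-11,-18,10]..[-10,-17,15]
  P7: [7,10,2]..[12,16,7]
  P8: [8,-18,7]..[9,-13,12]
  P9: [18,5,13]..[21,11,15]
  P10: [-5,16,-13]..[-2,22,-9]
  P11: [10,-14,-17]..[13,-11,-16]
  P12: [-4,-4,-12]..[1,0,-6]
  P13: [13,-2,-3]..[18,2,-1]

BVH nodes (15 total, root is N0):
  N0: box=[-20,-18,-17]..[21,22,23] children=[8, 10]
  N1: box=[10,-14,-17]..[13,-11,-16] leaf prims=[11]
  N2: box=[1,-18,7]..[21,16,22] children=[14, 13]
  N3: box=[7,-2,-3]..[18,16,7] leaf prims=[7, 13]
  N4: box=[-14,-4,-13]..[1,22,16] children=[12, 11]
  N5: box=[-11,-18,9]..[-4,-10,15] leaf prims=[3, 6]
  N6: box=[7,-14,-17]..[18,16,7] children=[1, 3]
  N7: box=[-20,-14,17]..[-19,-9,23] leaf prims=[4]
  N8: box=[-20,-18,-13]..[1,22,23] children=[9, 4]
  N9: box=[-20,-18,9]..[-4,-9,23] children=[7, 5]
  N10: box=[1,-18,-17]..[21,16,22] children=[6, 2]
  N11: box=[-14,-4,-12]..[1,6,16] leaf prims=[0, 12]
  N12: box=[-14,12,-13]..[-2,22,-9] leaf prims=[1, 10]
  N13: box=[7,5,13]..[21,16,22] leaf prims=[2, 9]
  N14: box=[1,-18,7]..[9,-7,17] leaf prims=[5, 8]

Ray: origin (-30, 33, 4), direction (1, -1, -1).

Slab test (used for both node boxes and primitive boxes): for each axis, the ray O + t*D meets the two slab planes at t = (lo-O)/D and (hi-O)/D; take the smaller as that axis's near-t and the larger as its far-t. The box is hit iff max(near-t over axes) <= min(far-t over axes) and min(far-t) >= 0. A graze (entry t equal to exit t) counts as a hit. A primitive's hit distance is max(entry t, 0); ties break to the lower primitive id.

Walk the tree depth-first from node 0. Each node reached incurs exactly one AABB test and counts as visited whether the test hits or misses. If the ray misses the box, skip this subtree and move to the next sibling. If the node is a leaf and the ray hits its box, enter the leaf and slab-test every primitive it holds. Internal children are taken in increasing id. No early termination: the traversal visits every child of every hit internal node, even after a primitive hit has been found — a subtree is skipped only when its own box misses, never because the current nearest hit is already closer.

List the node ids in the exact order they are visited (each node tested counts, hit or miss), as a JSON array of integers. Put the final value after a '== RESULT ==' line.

Walk:
N0 x:[10,51] y:[11,51] z:[-19,21] -> hit [11,21], descend [8, 10]
  N8 x:[10,31] y:[11,51] z:[-19,17] -> hit [11,17], descend [4, 9]
    N4 x:[16,31] y:[11,37] z:[-12,17] -> hit [16,17], descend [11, 12]
      N11 x:[16,31] y:[27,37] z:[-12,16] -> miss, prune
      N12 x:[16,28] y:[11,21] z:[13,17] -> hit [16,17] leaf, test {P1@t=16, P10(miss)}
    N9 x:[10,26] y:[42,51] z:[-19,-5] -> miss, prune
  N10 x:[31,51] y:[17,51] z:[-18,21] -> miss, prune

Summary -> nodes [0, 8, 4, 11, 12, 9, 10]; box-tests=7; leaf-entries=1; first=P1

== RESULT ==
[0, 8, 4, 11, 12, 9, 10]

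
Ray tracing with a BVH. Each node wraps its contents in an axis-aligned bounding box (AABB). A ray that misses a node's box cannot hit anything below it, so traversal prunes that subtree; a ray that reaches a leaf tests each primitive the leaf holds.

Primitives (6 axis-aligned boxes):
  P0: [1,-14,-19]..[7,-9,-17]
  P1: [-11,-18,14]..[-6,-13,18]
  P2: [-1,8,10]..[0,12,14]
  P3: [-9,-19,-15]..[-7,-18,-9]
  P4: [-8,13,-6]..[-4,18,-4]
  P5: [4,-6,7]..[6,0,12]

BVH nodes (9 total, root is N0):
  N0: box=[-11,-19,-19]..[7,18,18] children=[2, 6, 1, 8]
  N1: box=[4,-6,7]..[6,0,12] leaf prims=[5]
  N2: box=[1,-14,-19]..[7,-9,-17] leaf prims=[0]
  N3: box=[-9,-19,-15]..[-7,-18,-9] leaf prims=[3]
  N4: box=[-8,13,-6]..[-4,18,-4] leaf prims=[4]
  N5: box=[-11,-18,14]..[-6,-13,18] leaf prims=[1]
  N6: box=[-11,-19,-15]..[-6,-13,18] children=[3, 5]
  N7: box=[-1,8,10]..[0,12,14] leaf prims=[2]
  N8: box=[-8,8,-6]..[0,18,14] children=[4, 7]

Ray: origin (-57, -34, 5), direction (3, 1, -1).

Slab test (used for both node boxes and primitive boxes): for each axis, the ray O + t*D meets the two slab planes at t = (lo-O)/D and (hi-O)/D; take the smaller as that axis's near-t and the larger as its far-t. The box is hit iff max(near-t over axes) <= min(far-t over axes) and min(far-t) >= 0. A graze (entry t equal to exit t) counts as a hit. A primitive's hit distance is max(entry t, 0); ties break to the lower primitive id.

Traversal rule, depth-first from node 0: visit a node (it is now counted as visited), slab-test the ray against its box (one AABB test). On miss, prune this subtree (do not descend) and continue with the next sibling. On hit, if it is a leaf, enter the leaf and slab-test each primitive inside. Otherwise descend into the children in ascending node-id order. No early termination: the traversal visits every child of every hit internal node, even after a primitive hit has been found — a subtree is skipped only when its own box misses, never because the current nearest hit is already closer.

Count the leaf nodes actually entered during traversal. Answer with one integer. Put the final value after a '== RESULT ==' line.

Walk:
N0 x:[46/3,64/3] y:[15,52] z:[-13,24] -> hit [46/3,64/3], descend [1, 2, 6, 8]
  N1 x:[61/3,21] y:[28,34] z:[-7,-2] -> miss, prune
  N2 x:[58/3,64/3] y:[20,25] z:[22,24] -> miss, prune
  N6 x:[46/3,17] y:[15,21] z:[-13,20] -> hit [46/3,17], descend [3, 5]
    N3 x:[16,50/3] y:[15,16] z:[14,20] -> hit [16,16] leaf, test {P3@t=16}
    N5 x:[46/3,17] y:[16,21] z:[-13,-9] -> miss, prune
  N8 x:[49/3,19] y:[42,52] z:[-9,11] -> miss, prune

Visited [0, 1, 2, 6, 3, 5, 8]. Tests: 7 box, 1 leaf. Nearest: P3.

== RESULT ==
1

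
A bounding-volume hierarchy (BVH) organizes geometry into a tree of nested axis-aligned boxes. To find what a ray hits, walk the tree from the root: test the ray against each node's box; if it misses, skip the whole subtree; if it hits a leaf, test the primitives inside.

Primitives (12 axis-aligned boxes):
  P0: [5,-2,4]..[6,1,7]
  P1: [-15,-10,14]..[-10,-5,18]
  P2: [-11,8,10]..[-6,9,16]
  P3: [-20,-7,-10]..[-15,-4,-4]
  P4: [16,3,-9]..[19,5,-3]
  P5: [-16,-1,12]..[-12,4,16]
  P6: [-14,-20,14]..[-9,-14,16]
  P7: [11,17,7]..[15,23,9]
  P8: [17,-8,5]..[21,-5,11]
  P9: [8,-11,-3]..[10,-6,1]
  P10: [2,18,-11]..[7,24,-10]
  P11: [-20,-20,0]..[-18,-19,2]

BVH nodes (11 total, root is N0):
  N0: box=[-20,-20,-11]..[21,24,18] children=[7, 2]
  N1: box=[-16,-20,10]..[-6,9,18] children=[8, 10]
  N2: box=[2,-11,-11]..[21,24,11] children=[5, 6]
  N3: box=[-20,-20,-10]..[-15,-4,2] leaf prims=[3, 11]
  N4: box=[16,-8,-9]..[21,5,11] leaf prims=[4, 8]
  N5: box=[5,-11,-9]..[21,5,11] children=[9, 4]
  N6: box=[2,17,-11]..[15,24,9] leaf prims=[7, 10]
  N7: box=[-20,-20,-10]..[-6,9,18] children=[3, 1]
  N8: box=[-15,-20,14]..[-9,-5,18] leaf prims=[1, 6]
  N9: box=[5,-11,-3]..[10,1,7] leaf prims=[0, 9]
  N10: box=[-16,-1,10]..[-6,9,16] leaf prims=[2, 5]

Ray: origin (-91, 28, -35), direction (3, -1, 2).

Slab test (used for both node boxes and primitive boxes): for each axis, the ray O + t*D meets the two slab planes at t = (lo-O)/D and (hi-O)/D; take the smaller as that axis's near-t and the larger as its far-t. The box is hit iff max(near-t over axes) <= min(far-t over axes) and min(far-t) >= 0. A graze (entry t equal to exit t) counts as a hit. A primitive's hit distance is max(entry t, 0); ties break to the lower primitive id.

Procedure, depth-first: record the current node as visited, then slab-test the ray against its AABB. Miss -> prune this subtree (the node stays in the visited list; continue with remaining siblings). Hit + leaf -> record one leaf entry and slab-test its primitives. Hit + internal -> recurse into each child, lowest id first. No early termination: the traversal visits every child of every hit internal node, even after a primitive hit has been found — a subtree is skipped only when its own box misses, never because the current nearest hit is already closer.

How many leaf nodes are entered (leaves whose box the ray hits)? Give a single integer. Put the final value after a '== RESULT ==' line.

Trace the traversal:
N0 x:[71/3,112/3] y:[4,48] z:[12,53/2] -> hit [71/3,53/2], descend [2, 7]
  N2 x:[31,112/3] y:[4,39] z:[12,23] -> miss, prune
  N7 x:[71/3,85/3] y:[19,48] z:[25/2,53/2] -> hit [71/3,53/2], descend [1, 3]
    N1 x:[25,85/3] y:[19,48] z:[45/2,53/2] -> hit [25,53/2], descend [8, 10]
      N8 x:[76/3,82/3] y:[33,48] z:[49/2,53/2] -> miss, prune
      N10 x:[25,85/3] y:[19,29] z:[45/2,51/2] -> hit [25,51/2] leaf, test {P2(miss), P5@t=25}
    N3 x:[71/3,76/3] y:[32,48] z:[25/2,37/2] -> miss, prune

Summary -> nodes [0, 2, 7, 1, 8, 10, 3]; box-tests=7; leaf-entries=1; first=P5

== RESULT ==
1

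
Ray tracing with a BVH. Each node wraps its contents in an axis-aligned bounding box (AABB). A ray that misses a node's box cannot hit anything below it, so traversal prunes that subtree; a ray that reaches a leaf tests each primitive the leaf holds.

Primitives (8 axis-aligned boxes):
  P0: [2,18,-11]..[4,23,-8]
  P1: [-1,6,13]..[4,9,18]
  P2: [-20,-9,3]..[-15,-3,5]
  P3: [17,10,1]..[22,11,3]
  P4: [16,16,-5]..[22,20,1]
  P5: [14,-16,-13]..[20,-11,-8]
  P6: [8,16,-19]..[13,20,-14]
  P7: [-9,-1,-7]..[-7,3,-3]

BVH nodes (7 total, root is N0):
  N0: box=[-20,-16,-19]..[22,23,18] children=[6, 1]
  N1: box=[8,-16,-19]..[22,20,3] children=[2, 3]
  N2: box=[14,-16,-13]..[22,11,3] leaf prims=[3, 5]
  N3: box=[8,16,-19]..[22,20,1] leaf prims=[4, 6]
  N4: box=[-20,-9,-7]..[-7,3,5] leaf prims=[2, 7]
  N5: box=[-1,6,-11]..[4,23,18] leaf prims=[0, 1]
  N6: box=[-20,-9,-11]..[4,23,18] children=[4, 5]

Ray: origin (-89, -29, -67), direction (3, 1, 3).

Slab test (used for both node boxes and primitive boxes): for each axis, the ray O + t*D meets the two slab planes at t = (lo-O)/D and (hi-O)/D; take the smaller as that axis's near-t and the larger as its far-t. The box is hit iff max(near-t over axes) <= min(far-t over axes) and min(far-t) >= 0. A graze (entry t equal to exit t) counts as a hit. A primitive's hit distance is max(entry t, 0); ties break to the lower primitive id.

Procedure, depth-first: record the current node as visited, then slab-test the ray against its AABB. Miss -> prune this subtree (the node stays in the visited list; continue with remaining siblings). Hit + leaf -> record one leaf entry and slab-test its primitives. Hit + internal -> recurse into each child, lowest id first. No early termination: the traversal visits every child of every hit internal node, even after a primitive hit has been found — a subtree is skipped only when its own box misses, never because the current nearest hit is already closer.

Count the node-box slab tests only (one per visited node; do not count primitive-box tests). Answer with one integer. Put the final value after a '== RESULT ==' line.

Trace the traversal:
N0 x:[23,37] y:[13,52] z:[16,85/3] -> hit [23,85/3], descend [1, 6]
  N1 x:[97/3,37] y:[13,49] z:[16,70/3] -> miss, prune
  N6 x:[23,31] y:[20,52] z:[56/3,85/3] -> hit [23,85/3], descend [4, 5]
    N4 x:[23,82/3] y:[20,32] z:[20,24] -> hit [23,24] leaf, test {P2@t=70/3, P7(miss)}
    N5 x:[88/3,31] y:[35,52] z:[56/3,85/3] -> miss, prune

5 AABB tests over nodes [0, 1, 6, 4, 5]; 1 leaf entered; closest P2.

== RESULT ==
5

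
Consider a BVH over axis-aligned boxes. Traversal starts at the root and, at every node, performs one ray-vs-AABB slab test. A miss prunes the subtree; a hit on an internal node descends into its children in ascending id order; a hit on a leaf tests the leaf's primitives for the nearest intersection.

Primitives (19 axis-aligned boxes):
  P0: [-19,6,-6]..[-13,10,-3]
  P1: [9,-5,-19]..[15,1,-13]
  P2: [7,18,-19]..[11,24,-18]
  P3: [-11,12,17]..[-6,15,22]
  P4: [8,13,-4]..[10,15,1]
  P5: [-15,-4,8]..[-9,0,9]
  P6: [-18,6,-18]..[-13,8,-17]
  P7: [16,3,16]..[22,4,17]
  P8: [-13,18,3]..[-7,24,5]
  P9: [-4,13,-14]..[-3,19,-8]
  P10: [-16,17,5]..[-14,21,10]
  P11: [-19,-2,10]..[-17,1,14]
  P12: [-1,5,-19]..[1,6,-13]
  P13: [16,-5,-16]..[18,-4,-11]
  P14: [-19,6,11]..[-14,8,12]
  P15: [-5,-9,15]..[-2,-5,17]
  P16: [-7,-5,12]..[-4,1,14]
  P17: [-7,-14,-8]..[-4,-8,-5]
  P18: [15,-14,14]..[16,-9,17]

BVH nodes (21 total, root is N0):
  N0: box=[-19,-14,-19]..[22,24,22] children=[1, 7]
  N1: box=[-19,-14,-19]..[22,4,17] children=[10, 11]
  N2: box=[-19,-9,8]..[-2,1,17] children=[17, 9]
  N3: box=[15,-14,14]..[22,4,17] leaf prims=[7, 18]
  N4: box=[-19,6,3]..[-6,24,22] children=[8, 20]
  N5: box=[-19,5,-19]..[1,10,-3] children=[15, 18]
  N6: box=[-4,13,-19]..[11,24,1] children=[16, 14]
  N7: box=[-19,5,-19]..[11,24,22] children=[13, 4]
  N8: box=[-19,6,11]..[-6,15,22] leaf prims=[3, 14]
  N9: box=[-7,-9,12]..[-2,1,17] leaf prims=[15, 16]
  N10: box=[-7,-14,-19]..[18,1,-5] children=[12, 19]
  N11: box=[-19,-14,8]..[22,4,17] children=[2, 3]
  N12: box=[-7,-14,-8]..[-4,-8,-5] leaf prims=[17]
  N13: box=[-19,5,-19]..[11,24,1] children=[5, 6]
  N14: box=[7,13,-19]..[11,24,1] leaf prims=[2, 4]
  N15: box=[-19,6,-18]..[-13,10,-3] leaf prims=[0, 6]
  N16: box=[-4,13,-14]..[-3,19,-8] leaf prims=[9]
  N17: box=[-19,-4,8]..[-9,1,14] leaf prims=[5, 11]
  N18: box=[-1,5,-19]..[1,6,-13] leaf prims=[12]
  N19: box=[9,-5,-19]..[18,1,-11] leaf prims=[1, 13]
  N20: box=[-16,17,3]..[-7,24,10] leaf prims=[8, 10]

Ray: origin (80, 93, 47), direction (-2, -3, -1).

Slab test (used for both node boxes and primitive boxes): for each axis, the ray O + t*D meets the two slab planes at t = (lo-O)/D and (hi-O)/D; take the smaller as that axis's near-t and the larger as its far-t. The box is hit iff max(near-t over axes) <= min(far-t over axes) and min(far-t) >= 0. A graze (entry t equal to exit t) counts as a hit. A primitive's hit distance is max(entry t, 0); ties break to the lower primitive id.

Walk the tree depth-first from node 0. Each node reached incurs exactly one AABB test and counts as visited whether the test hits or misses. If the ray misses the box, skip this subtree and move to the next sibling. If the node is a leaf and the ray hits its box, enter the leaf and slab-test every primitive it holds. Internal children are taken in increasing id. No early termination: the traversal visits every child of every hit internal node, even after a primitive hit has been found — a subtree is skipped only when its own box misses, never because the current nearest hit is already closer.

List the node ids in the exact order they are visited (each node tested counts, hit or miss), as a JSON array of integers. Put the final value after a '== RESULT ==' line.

Traverse from the root:
N0 x:[29,99/2] y:[23,107/3] z:[25,66] -> hit [29,107/3], descend [1, 7]
  N1 x:[29,99/2] y:[89/3,107/3] z:[30,66] -> hit [30,107/3], descend [10, 11]
    N10 x:[31,87/2] y:[92/3,107/3] z:[52,66] -> miss, prune
    N11 x:[29,99/2] y:[89/3,107/3] z:[30,39] -> hit [30,107/3], descend [2, 3]
      N2 x:[41,99/2] y:[92/3,34] z:[30,39] -> miss, prune
      N3 x:[29,65/2] y:[89/3,107/3] z:[30,33] -> hit [30,65/2] leaf, test {P7@t=30, P18(miss)}
  N7 x:[69/2,99/2] y:[23,88/3] z:[25,66] -> miss, prune

7 AABB tests over nodes [0, 1, 10, 11, 2, 3, 7]; 1 leaf entered; closest P7.

== RESULT ==
[0, 1, 10, 11, 2, 3, 7]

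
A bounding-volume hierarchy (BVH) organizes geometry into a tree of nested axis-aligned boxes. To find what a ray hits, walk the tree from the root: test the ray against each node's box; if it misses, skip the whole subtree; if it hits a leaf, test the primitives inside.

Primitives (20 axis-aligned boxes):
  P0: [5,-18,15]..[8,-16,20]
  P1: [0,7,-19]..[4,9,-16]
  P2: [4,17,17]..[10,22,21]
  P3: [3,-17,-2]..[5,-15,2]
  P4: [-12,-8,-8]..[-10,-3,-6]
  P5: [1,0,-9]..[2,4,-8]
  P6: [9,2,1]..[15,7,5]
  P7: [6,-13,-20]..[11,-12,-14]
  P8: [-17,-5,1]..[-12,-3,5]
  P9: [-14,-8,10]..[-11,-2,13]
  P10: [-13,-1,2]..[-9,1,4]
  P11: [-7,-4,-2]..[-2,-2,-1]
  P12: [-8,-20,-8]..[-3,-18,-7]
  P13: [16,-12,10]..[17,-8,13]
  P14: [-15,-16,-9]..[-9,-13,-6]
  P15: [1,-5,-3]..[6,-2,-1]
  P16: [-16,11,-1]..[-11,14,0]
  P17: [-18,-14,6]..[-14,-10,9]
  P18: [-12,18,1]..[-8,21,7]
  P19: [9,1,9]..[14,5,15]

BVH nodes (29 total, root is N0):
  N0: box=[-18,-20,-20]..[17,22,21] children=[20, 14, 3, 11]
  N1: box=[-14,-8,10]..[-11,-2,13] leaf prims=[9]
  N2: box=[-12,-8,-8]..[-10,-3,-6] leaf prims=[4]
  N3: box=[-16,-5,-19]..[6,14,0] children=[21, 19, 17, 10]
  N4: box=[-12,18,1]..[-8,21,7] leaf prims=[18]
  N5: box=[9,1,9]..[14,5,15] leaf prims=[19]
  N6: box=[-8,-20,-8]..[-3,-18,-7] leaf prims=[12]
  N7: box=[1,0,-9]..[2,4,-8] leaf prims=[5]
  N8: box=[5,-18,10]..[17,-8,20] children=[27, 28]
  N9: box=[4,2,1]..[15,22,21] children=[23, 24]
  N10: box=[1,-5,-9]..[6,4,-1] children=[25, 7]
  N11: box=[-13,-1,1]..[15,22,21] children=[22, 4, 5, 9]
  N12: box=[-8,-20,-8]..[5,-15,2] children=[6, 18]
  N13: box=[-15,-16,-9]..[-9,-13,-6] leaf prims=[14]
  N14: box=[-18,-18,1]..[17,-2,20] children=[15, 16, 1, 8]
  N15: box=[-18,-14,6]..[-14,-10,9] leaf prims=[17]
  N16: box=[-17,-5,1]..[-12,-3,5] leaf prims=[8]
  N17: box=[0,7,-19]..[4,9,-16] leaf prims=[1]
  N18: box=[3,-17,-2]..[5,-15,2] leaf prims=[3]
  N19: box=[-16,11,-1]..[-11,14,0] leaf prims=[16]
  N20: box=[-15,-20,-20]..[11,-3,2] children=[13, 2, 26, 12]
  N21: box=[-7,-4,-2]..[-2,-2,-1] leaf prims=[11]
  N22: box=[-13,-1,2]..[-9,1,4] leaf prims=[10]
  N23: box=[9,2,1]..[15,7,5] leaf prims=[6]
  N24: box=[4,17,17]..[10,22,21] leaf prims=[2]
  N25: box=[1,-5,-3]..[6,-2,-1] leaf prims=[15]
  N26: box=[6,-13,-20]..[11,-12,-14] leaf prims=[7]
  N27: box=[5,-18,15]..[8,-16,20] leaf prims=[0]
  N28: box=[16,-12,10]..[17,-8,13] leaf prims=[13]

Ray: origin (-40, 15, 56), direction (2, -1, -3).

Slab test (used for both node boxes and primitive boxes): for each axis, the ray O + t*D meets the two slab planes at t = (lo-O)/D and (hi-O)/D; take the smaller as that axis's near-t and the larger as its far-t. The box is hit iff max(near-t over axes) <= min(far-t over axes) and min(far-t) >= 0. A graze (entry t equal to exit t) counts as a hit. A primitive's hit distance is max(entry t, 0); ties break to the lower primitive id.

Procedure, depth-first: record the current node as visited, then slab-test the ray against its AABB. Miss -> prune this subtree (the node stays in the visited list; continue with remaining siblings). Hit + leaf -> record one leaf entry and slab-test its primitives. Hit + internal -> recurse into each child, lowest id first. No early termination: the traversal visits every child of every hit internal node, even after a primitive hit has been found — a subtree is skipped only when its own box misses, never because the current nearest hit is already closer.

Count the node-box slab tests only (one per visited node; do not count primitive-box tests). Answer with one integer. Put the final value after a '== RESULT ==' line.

Trace the traversal:
N0 x:[11,57/2] y:[-7,35] z:[35/3,76/3] -> hit [35/3,76/3], descend [3, 11, 14, 20]
  N3 x:[12,23] y:[1,20] z:[56/3,25] -> hit [56/3,20], descend [10, 17, 19, 21]
    N10 x:[41/2,23] y:[11,20] z:[19,65/3] -> miss, prune
    N17 x:[20,22] y:[6,8] z:[24,25] -> miss, prune
    N19 x:[12,29/2] y:[1,4] z:[56/3,19] -> miss, prune
    N21 x:[33/2,19] y:[17,19] z:[19,58/3] -> hit [19,19] leaf, test {P11@t=19}
  N11 x:[27/2,55/2] y:[-7,16] z:[35/3,55/3] -> hit [27/2,16], descend [4, 5, 9, 22]
    N4 x:[14,16] y:[-6,-3] z:[49/3,55/3] -> miss, prune
    N5 x:[49/2,27] y:[10,14] z:[41/3,47/3] -> miss, prune
    N9 x:[22,55/2] y:[-7,13] z:[35/3,55/3] -> miss, prune
    N22 x:[27/2,31/2] y:[14,16] z:[52/3,18] -> miss, prune
  N14 x:[11,57/2] y:[17,33] z:[12,55/3] -> hit [17,55/3], descend [1, 8, 15, 16]
    N1 x:[13,29/2] y:[17,23] z:[43/3,46/3] -> miss, prune
    N8 x:[45/2,57/2] y:[23,33] z:[12,46/3] -> miss, prune
    N15 x:[11,13] y:[25,29] z:[47/3,50/3] -> miss, prune
    N16 x:[23/2,14] y:[18,20] z:[17,55/3] -> miss, prune
  N20 x:[25/2,51/2] y:[18,35] z:[18,76/3] -> hit [18,76/3], descend [2, 12, 13, 26]
    N2 x:[14,15] y:[18,23] z:[62/3,64/3] -> miss, prune
    N12 x:[16,45/2] y:[30,35] z:[18,64/3] -> miss, prune
    N13 x:[25/2,31/2] y:[28,31] z:[62/3,65/3] -> miss, prune
    N26 x:[23,51/2] y:[27,28] z:[70/3,76/3] -> miss, prune

order=[0, 3, 10, 17, 19, 21, 11, 4, 5, 9, 22, 14, 1, 8, 15, 16, 20, 2, 12, 13, 26]  |boxes|=21  |leaves|=1  hit=P11

== RESULT ==
21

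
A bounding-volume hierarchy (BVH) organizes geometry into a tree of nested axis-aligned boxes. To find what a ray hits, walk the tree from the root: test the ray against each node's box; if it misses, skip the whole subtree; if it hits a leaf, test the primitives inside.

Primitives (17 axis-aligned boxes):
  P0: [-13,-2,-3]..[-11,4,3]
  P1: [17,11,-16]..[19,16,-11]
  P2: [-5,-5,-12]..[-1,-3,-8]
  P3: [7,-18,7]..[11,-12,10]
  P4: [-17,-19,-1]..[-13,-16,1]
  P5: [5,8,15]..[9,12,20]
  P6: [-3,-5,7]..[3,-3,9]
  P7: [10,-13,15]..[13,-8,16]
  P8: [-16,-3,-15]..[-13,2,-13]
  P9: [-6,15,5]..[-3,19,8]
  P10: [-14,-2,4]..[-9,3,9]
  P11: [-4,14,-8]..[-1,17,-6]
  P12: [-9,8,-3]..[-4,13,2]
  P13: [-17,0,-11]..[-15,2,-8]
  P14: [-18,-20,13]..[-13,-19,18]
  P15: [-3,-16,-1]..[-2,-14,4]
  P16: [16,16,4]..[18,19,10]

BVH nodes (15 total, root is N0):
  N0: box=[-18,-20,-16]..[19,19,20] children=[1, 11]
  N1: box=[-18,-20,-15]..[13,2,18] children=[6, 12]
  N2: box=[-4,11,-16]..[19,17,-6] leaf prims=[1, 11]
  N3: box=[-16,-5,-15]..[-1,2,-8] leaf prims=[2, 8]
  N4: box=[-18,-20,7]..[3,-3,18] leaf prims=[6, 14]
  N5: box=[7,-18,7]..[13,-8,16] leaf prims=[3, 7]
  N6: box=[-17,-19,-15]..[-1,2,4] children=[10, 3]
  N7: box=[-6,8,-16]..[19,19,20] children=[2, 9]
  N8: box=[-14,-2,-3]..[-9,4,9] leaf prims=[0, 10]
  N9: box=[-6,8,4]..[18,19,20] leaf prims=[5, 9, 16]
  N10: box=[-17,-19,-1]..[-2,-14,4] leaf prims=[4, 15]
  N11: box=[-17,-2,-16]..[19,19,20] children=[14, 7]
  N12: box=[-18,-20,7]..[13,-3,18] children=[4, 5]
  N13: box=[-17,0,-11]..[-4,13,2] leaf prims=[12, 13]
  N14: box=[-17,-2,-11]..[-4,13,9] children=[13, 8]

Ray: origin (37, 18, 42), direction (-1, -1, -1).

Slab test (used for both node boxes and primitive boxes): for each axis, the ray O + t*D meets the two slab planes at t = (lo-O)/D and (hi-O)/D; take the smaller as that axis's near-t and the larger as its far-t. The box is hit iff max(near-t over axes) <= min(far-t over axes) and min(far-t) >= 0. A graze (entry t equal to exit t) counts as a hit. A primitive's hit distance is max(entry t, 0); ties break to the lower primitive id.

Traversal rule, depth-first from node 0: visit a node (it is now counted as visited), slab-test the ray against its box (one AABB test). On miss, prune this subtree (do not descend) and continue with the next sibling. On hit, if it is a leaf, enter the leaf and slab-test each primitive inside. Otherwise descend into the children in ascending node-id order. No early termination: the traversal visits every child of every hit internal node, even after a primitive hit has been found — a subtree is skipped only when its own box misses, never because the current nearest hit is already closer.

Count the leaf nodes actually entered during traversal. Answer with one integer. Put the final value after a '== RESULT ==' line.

Traverse from the root:
N0 x:[18,55] y:[-1,38] z:[22,58] -> hit [22,38], descend [1, 11]
  N1 x:[24,55] y:[16,38] z:[24,57] -> hit [24,38], descend [6, 12]
    N6 x:[38,54] y:[16,37] z:[38,57] -> miss, prune
    N12 x:[24,55] y:[21,38] z:[24,35] -> hit [24,35], descend [4, 5]
      N4 x:[34,55] y:[21,38] z:[24,35] -> hit [34,35] leaf, test {P6(miss), P14(miss)}
      N5 x:[24,30] y:[26,36] z:[26,35] -> hit [26,30] leaf, test {P3(miss), P7@t=26}
  N11 x:[18,54] y:[-1,20] z:[22,58] -> miss, prune

Summary -> nodes [0, 1, 6, 12, 4, 5, 11]; box-tests=7; leaf-entries=2; first=P7

== RESULT ==
2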